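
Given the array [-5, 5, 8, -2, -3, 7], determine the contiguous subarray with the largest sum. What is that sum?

Using Kadane's algorithm on [-5, 5, 8, -2, -3, 7]:

Scanning through the array:
Position 1 (value 5): max_ending_here = 5, max_so_far = 5
Position 2 (value 8): max_ending_here = 13, max_so_far = 13
Position 3 (value -2): max_ending_here = 11, max_so_far = 13
Position 4 (value -3): max_ending_here = 8, max_so_far = 13
Position 5 (value 7): max_ending_here = 15, max_so_far = 15

Maximum subarray: [5, 8, -2, -3, 7]
Maximum sum: 15

The maximum subarray is [5, 8, -2, -3, 7] with sum 15. This subarray runs from index 1 to index 5.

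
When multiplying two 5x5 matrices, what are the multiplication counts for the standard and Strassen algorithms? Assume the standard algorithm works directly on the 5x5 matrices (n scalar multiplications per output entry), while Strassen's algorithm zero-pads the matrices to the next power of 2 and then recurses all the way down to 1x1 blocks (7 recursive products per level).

Matrix multiplication for 5x5 matrices:

Strassen's algorithm requires power-of-2 dimensions. Pad 5x5 to 8x8 (next power of 2).

Standard algorithm: 5^3 = 125 multiplications
Strassen's algorithm: 7^(log2(8)) = 7^3 = 343 multiplications
Difference: 125 - 343 = -218 (Strassen uses MORE here due to padding overhead — for small or just-over-power-of-2 n, padding can outweigh the per-level savings)

Standard: 125 multiplications (5^3). Strassen: 343 multiplications (7^3, after padding to 8x8). Strassen reduces 8 recursive multiplications to 7 at each level.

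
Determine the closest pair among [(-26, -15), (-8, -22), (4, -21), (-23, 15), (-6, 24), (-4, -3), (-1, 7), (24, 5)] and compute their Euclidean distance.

Computing all pairwise distances among 8 points:

d((-26, -15), (-8, -22)) = 19.3132
d((-26, -15), (4, -21)) = 30.5941
d((-26, -15), (-23, 15)) = 30.1496
d((-26, -15), (-6, 24)) = 43.8292
d((-26, -15), (-4, -3)) = 25.0599
d((-26, -15), (-1, 7)) = 33.3017
d((-26, -15), (24, 5)) = 53.8516
d((-8, -22), (4, -21)) = 12.0416
d((-8, -22), (-23, 15)) = 39.9249
d((-8, -22), (-6, 24)) = 46.0435
d((-8, -22), (-4, -3)) = 19.4165
d((-8, -22), (-1, 7)) = 29.8329
d((-8, -22), (24, 5)) = 41.8688
d((4, -21), (-23, 15)) = 45.0
d((4, -21), (-6, 24)) = 46.0977
d((4, -21), (-4, -3)) = 19.6977
d((4, -21), (-1, 7)) = 28.4429
d((4, -21), (24, 5)) = 32.8024
d((-23, 15), (-6, 24)) = 19.2354
d((-23, 15), (-4, -3)) = 26.1725
d((-23, 15), (-1, 7)) = 23.4094
d((-23, 15), (24, 5)) = 48.0521
d((-6, 24), (-4, -3)) = 27.074
d((-6, 24), (-1, 7)) = 17.72
d((-6, 24), (24, 5)) = 35.5106
d((-4, -3), (-1, 7)) = 10.4403 <-- minimum
d((-4, -3), (24, 5)) = 29.1204
d((-1, 7), (24, 5)) = 25.0799

Closest pair: (-4, -3) and (-1, 7) with distance 10.4403

The closest pair is (-4, -3) and (-1, 7) with Euclidean distance 10.4403. For 8 points, brute-force pairwise comparison is shown above. For large n, the divide-and-conquer algorithm (sort by x, recurse on halves, check the dividing strip) achieves O(n log n).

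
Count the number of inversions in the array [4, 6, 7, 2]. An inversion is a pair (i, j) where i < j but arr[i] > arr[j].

Finding inversions in [4, 6, 7, 2]:

(0, 3): arr[0]=4 > arr[3]=2
(1, 3): arr[1]=6 > arr[3]=2
(2, 3): arr[2]=7 > arr[3]=2

Total inversions: 3

The array has 3 inversion(s): (0,3), (1,3), (2,3). Each pair (i,j) satisfies i < j and arr[i] > arr[j].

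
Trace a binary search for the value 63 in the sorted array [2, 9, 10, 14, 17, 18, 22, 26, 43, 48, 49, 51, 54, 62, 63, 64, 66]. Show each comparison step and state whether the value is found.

Binary search for 63 in [2, 9, 10, 14, 17, 18, 22, 26, 43, 48, 49, 51, 54, 62, 63, 64, 66]:

lo=0, hi=16, mid=8, arr[mid]=43 -> 43 < 63, search right half
lo=9, hi=16, mid=12, arr[mid]=54 -> 54 < 63, search right half
lo=13, hi=16, mid=14, arr[mid]=63 -> Found target at index 14!

Binary search finds 63 at index 14 after 3 comparisons. The search repeatedly halves the search space by comparing with the middle element.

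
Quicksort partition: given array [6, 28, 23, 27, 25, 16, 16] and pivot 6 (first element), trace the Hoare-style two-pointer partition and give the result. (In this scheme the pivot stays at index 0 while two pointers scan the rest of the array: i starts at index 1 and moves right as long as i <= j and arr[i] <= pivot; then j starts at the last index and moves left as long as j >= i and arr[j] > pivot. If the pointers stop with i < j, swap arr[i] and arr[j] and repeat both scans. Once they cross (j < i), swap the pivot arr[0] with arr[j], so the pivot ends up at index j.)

Hoare-style two-pointer partition with pivot = 6:

Initial array: [6, 28, 23, 27, 25, 16, 16]

Pointers start at i = 1, j = 6.
i ends at 1, j ends at 0: the pointers have crossed (j < i), so scanning stops.

j = 0, so swapping arr[0] with arr[j] leaves the pivot at position 0: [6, 28, 23, 27, 25, 16, 16]
Pivot position: 0

After partitioning with pivot 6, the array becomes [6, 28, 23, 27, 25, 16, 16]. The pivot is placed at index 0. All elements to the left of the pivot are <= 6, and all elements to the right are > 6.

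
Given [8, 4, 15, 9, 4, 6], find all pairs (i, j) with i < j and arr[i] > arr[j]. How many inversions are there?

Finding inversions in [8, 4, 15, 9, 4, 6]:

(0, 1): arr[0]=8 > arr[1]=4
(0, 4): arr[0]=8 > arr[4]=4
(0, 5): arr[0]=8 > arr[5]=6
(2, 3): arr[2]=15 > arr[3]=9
(2, 4): arr[2]=15 > arr[4]=4
(2, 5): arr[2]=15 > arr[5]=6
(3, 4): arr[3]=9 > arr[4]=4
(3, 5): arr[3]=9 > arr[5]=6

Total inversions: 8

The array has 8 inversion(s): (0,1), (0,4), (0,5), (2,3), (2,4), (2,5), (3,4), (3,5). Each pair (i,j) satisfies i < j and arr[i] > arr[j].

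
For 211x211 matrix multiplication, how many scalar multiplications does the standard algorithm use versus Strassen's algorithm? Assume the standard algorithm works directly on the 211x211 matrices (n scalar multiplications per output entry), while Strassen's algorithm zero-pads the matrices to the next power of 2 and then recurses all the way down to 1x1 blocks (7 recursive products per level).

Matrix multiplication for 211x211 matrices:

Strassen's algorithm requires power-of-2 dimensions. Pad 211x211 to 256x256 (next power of 2).

Standard algorithm: 211^3 = 9393931 multiplications
Strassen's algorithm: 7^(log2(256)) = 7^8 = 5764801 multiplications
Savings: 9393931 - 5764801 = 3629130 multiplications

Standard: 9393931 multiplications (211^3). Strassen: 5764801 multiplications (7^8, after padding to 256x256). Strassen reduces 8 recursive multiplications to 7 at each level.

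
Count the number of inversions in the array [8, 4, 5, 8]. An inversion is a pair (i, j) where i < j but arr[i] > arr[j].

Finding inversions in [8, 4, 5, 8]:

(0, 1): arr[0]=8 > arr[1]=4
(0, 2): arr[0]=8 > arr[2]=5

Total inversions: 2

The array has 2 inversion(s): (0,1), (0,2). Each pair (i,j) satisfies i < j and arr[i] > arr[j].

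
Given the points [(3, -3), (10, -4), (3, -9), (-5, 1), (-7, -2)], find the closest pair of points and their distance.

Computing all pairwise distances among 5 points:

d((3, -3), (10, -4)) = 7.0711
d((3, -3), (3, -9)) = 6.0
d((3, -3), (-5, 1)) = 8.9443
d((3, -3), (-7, -2)) = 10.0499
d((10, -4), (3, -9)) = 8.6023
d((10, -4), (-5, 1)) = 15.8114
d((10, -4), (-7, -2)) = 17.1172
d((3, -9), (-5, 1)) = 12.8062
d((3, -9), (-7, -2)) = 12.2066
d((-5, 1), (-7, -2)) = 3.6056 <-- minimum

Closest pair: (-5, 1) and (-7, -2) with distance 3.6056

The closest pair is (-5, 1) and (-7, -2) with Euclidean distance 3.6056. For 5 points, brute-force pairwise comparison is shown above. For large n, the divide-and-conquer algorithm (sort by x, recurse on halves, check the dividing strip) achieves O(n log n).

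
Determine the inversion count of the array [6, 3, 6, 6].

Finding inversions in [6, 3, 6, 6]:

(0, 1): arr[0]=6 > arr[1]=3

Total inversions: 1

The array has 1 inversion(s): (0,1). Each pair (i,j) satisfies i < j and arr[i] > arr[j].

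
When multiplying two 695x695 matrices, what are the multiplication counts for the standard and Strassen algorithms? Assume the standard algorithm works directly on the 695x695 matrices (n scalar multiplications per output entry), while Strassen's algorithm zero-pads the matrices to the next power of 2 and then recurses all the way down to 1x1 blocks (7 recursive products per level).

Matrix multiplication for 695x695 matrices:

Strassen's algorithm requires power-of-2 dimensions. Pad 695x695 to 1024x1024 (next power of 2).

Standard algorithm: 695^3 = 335702375 multiplications
Strassen's algorithm: 7^(log2(1024)) = 7^10 = 282475249 multiplications
Savings: 335702375 - 282475249 = 53227126 multiplications

Standard: 335702375 multiplications (695^3). Strassen: 282475249 multiplications (7^10, after padding to 1024x1024). Strassen reduces 8 recursive multiplications to 7 at each level.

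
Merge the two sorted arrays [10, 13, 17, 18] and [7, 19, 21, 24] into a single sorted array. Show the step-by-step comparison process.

Merging process:

Compare 10 vs 7: take 7 from right. Merged: [7]
Compare 10 vs 19: take 10 from left. Merged: [7, 10]
Compare 13 vs 19: take 13 from left. Merged: [7, 10, 13]
Compare 17 vs 19: take 17 from left. Merged: [7, 10, 13, 17]
Compare 18 vs 19: take 18 from left. Merged: [7, 10, 13, 17, 18]
Append remaining from right: [19, 21, 24]. Merged: [7, 10, 13, 17, 18, 19, 21, 24]

Final merged array: [7, 10, 13, 17, 18, 19, 21, 24]
Total comparisons: 5

The merged array is [7, 10, 13, 17, 18, 19, 21, 24], requiring 5 comparisons. The merge step runs in O(n) time where n is the total number of elements.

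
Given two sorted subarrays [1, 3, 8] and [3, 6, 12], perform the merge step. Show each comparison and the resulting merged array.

Merging process:

Compare 1 vs 3: take 1 from left. Merged: [1]
Compare 3 vs 3: take 3 from left. Merged: [1, 3]
Compare 8 vs 3: take 3 from right. Merged: [1, 3, 3]
Compare 8 vs 6: take 6 from right. Merged: [1, 3, 3, 6]
Compare 8 vs 12: take 8 from left. Merged: [1, 3, 3, 6, 8]
Append remaining from right: [12]. Merged: [1, 3, 3, 6, 8, 12]

Final merged array: [1, 3, 3, 6, 8, 12]
Total comparisons: 5

The merged array is [1, 3, 3, 6, 8, 12], requiring 5 comparisons. The merge step runs in O(n) time where n is the total number of elements.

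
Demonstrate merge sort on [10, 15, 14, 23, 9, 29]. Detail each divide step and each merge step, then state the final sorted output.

Merge sort trace:

Split: [10, 15, 14, 23, 9, 29] -> [10, 15, 14] and [23, 9, 29]
  Split: [10, 15, 14] -> [10] and [15, 14]
    Split: [15, 14] -> [15] and [14]
    Merge: [15] + [14] -> [14, 15]
  Merge: [10] + [14, 15] -> [10, 14, 15]
  Split: [23, 9, 29] -> [23] and [9, 29]
    Split: [9, 29] -> [9] and [29]
    Merge: [9] + [29] -> [9, 29]
  Merge: [23] + [9, 29] -> [9, 23, 29]
Merge: [10, 14, 15] + [9, 23, 29] -> [9, 10, 14, 15, 23, 29]

Final sorted array: [9, 10, 14, 15, 23, 29]

The merge sort proceeds by recursively splitting the array and merging sorted halves.
After all merges, the sorted array is [9, 10, 14, 15, 23, 29].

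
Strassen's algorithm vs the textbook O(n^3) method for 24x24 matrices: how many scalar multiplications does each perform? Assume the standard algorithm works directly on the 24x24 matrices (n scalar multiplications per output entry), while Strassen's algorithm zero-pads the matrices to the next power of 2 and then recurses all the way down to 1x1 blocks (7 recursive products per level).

Matrix multiplication for 24x24 matrices:

Strassen's algorithm requires power-of-2 dimensions. Pad 24x24 to 32x32 (next power of 2).

Standard algorithm: 24^3 = 13824 multiplications
Strassen's algorithm: 7^(log2(32)) = 7^5 = 16807 multiplications
Difference: 13824 - 16807 = -2983 (Strassen uses MORE here due to padding overhead — for small or just-over-power-of-2 n, padding can outweigh the per-level savings)

Standard: 13824 multiplications (24^3). Strassen: 16807 multiplications (7^5, after padding to 32x32). Strassen reduces 8 recursive multiplications to 7 at each level.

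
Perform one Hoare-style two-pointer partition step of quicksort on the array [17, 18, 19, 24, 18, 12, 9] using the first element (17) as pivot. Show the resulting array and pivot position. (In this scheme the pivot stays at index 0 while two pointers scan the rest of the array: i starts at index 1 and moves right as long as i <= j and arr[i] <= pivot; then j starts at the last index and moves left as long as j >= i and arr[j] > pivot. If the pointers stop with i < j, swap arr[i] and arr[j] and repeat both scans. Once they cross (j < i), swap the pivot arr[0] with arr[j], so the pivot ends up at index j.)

Hoare-style two-pointer partition with pivot = 17:

Initial array: [17, 18, 19, 24, 18, 12, 9]

Pointers start at i = 1, j = 6.
i stops at index 1 (arr[1]=18 > 17), j stops at index 6 (arr[6]=9 <= 17): swap arr[1] and arr[6], array becomes [17, 9, 19, 24, 18, 12, 18]
i stops at index 2 (arr[2]=19 > 17), j stops at index 5 (arr[5]=12 <= 17): swap arr[2] and arr[5], array becomes [17, 9, 12, 24, 18, 19, 18]
i ends at 3, j ends at 2: the pointers have crossed (j < i), so scanning stops.

Swap pivot arr[0] with arr[2] to place pivot at position 2: [12, 9, 17, 24, 18, 19, 18]
Pivot position: 2

After partitioning with pivot 17, the array becomes [12, 9, 17, 24, 18, 19, 18]. The pivot is placed at index 2. All elements to the left of the pivot are <= 17, and all elements to the right are > 17.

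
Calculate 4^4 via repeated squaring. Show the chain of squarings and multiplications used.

Computing 4^4 by squaring (build up from 4^1; each line after the first costs one multiplication):

4^1 = 4
4^2 = (4^1)^2 = 4^2 = 16
4^4 = (4^2)^2 = 16^2 = 256

Result: 256
Multiplications needed: 2 (2 lines after 4^1)

4^4 = 256. Using exponentiation by squaring, this requires 2 multiplications. The key idea: if the exponent is even, square the half-power; if odd, multiply by the base once.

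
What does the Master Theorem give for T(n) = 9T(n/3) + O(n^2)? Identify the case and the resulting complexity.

Master Theorem for T(n) = 9T(n/3) + O(n^2):

a = 9, b = 3, c = 2
log_b(a) = log_3(9) = 2.0000

Case 2: c = 2 = log_3(9) = 2.0000
T(n) = O(n^2 log n) = O(n^2 log n)

For T(n) = 9T(n/3) + O(n^2): log_3(9) = 2.0000. This is Case 2 of the Master Theorem (c = log_b(a), equal work at all levels), giving O(n^2 log n).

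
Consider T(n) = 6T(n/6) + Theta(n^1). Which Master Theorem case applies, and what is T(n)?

Master Theorem for T(n) = 6T(n/6) + O(n^1):

a = 6, b = 6, c = 1
log_b(a) = log_6(6) = 1.0000

Case 2: c = 1 = log_6(6) = 1.0000
T(n) = O(n^1 log n) = O(n log n)

For T(n) = 6T(n/6) + O(n^1): log_6(6) = 1.0000. This is Case 2 of the Master Theorem (c = log_b(a), equal work at all levels), giving O(n log n).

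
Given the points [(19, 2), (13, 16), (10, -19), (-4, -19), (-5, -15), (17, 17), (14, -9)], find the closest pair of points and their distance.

Computing all pairwise distances among 7 points:

d((19, 2), (13, 16)) = 15.2315
d((19, 2), (10, -19)) = 22.8473
d((19, 2), (-4, -19)) = 31.1448
d((19, 2), (-5, -15)) = 29.4109
d((19, 2), (17, 17)) = 15.1327
d((19, 2), (14, -9)) = 12.083
d((13, 16), (10, -19)) = 35.1283
d((13, 16), (-4, -19)) = 38.9102
d((13, 16), (-5, -15)) = 35.8469
d((13, 16), (17, 17)) = 4.1231 <-- minimum
d((13, 16), (14, -9)) = 25.02
d((10, -19), (-4, -19)) = 14.0
d((10, -19), (-5, -15)) = 15.5242
d((10, -19), (17, 17)) = 36.6742
d((10, -19), (14, -9)) = 10.7703
d((-4, -19), (-5, -15)) = 4.1231 <-- minimum
d((-4, -19), (17, 17)) = 41.6773
d((-4, -19), (14, -9)) = 20.5913
d((-5, -15), (17, 17)) = 38.833
d((-5, -15), (14, -9)) = 19.9249
d((17, 17), (14, -9)) = 26.1725

Minimum distance: 4.1231 (tie among 2 pairs: (13, 16) and (17, 17); (-4, -19) and (-5, -15))

The minimum Euclidean distance is 4.1231. There is a tie: 2 pairs achieve this minimum — (13, 16) and (17, 17); (-4, -19) and (-5, -15). Any of these is a valid closest pair. For 7 points, brute-force pairwise comparison is shown above. For large n, the divide-and-conquer algorithm (sort by x, recurse on halves, check the dividing strip) achieves O(n log n).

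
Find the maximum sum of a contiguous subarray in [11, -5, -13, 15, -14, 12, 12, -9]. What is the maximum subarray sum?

Using Kadane's algorithm on [11, -5, -13, 15, -14, 12, 12, -9]:

Scanning through the array:
Position 1 (value -5): max_ending_here = 6, max_so_far = 11
Position 2 (value -13): max_ending_here = -7, max_so_far = 11
Position 3 (value 15): max_ending_here = 15, max_so_far = 15
Position 4 (value -14): max_ending_here = 1, max_so_far = 15
Position 5 (value 12): max_ending_here = 13, max_so_far = 15
Position 6 (value 12): max_ending_here = 25, max_so_far = 25
Position 7 (value -9): max_ending_here = 16, max_so_far = 25

Maximum subarray: [15, -14, 12, 12]
Maximum sum: 25

The maximum subarray is [15, -14, 12, 12] with sum 25. This subarray runs from index 3 to index 6.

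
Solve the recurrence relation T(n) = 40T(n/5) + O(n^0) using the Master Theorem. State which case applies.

Master Theorem for T(n) = 40T(n/5) + O(n^0):

a = 40, b = 5, c = 0
log_b(a) = log_5(40) = 2.2920

Case 1: c = 0 < log_5(40) = 2.2920
T(n) = O(n^(log_5 40))

For T(n) = 40T(n/5) + O(n^0): log_5(40) = 2.2920. This is Case 1 of the Master Theorem (c < log_b(a), work dominated by leaves), giving O(n^(log_5 40)).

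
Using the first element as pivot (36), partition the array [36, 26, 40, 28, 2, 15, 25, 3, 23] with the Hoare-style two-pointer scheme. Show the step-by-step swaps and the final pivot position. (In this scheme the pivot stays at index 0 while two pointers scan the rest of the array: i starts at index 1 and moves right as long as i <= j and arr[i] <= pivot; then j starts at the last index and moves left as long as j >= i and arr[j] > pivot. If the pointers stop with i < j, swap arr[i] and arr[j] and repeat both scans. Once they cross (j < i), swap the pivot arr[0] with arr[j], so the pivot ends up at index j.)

Hoare-style two-pointer partition with pivot = 36:

Initial array: [36, 26, 40, 28, 2, 15, 25, 3, 23]

Pointers start at i = 1, j = 8.
i stops at index 2 (arr[2]=40 > 36), j stops at index 8 (arr[8]=23 <= 36): swap arr[2] and arr[8], array becomes [36, 26, 23, 28, 2, 15, 25, 3, 40]
i ends at 8, j ends at 7: the pointers have crossed (j < i), so scanning stops.

Swap pivot arr[0] with arr[7] to place pivot at position 7: [3, 26, 23, 28, 2, 15, 25, 36, 40]
Pivot position: 7

After partitioning with pivot 36, the array becomes [3, 26, 23, 28, 2, 15, 25, 36, 40]. The pivot is placed at index 7. All elements to the left of the pivot are <= 36, and all elements to the right are > 36.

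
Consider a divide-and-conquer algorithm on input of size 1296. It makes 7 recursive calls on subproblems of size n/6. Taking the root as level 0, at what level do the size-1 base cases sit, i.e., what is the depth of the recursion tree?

For divide and conquer with division factor 6:

Problem sizes at each level:
Level 0: 1296
Level 1: 216
Level 2: 36
Level 3: 6
Level 4: 1

The root is level 0 and the size-1 base case is level 4 (the tree spans levels 0 through 4, i.e. 5 levels counting the root), so the depth is the number of divisions: log_6(1296) = 4

The recursion tree depth is log_6(1296) = 4. At each level, the problem size is divided by 6, so it takes 4 divisions to reduce to a base case of size 1. The algorithm makes 7 recursive calls at each level.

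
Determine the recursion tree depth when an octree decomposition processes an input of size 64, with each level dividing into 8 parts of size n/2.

For divide and conquer with division factor 2:

Problem sizes at each level:
Level 0: 64
Level 1: 32
Level 2: 16
Level 3: 8
Level 4: 4
Level 5: 2
Level 6: 1

The root is level 0 and the size-1 base case is level 6 (the tree spans levels 0 through 6, i.e. 7 levels counting the root), so the depth is the number of divisions: log_2(64) = 6

The recursion tree depth is log_2(64) = 6. At each level, the problem size is divided by 2, so it takes 6 divisions to reduce to a base case of size 1. The algorithm makes 8 recursive calls at each level.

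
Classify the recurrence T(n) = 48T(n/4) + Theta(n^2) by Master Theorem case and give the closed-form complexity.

Master Theorem for T(n) = 48T(n/4) + O(n^2):

a = 48, b = 4, c = 2
log_b(a) = log_4(48) = 2.7925

Case 1: c = 2 < log_4(48) = 2.7925
T(n) = O(n^(log_4 48))

For T(n) = 48T(n/4) + O(n^2): log_4(48) = 2.7925. This is Case 1 of the Master Theorem (c < log_b(a), work dominated by leaves), giving O(n^(log_4 48)).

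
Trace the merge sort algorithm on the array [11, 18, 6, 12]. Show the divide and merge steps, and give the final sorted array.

Merge sort trace:

Split: [11, 18, 6, 12] -> [11, 18] and [6, 12]
  Split: [11, 18] -> [11] and [18]
  Merge: [11] + [18] -> [11, 18]
  Split: [6, 12] -> [6] and [12]
  Merge: [6] + [12] -> [6, 12]
Merge: [11, 18] + [6, 12] -> [6, 11, 12, 18]

Final sorted array: [6, 11, 12, 18]

The merge sort proceeds by recursively splitting the array and merging sorted halves.
After all merges, the sorted array is [6, 11, 12, 18].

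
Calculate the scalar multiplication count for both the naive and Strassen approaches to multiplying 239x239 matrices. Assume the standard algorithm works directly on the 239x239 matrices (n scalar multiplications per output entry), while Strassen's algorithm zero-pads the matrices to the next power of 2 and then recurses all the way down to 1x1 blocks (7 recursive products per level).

Matrix multiplication for 239x239 matrices:

Strassen's algorithm requires power-of-2 dimensions. Pad 239x239 to 256x256 (next power of 2).

Standard algorithm: 239^3 = 13651919 multiplications
Strassen's algorithm: 7^(log2(256)) = 7^8 = 5764801 multiplications
Savings: 13651919 - 5764801 = 7887118 multiplications

Standard: 13651919 multiplications (239^3). Strassen: 5764801 multiplications (7^8, after padding to 256x256). Strassen reduces 8 recursive multiplications to 7 at each level.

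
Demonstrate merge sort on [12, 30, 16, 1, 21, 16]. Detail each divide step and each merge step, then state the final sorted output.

Merge sort trace:

Split: [12, 30, 16, 1, 21, 16] -> [12, 30, 16] and [1, 21, 16]
  Split: [12, 30, 16] -> [12] and [30, 16]
    Split: [30, 16] -> [30] and [16]
    Merge: [30] + [16] -> [16, 30]
  Merge: [12] + [16, 30] -> [12, 16, 30]
  Split: [1, 21, 16] -> [1] and [21, 16]
    Split: [21, 16] -> [21] and [16]
    Merge: [21] + [16] -> [16, 21]
  Merge: [1] + [16, 21] -> [1, 16, 21]
Merge: [12, 16, 30] + [1, 16, 21] -> [1, 12, 16, 16, 21, 30]

Final sorted array: [1, 12, 16, 16, 21, 30]

The merge sort proceeds by recursively splitting the array and merging sorted halves.
After all merges, the sorted array is [1, 12, 16, 16, 21, 30].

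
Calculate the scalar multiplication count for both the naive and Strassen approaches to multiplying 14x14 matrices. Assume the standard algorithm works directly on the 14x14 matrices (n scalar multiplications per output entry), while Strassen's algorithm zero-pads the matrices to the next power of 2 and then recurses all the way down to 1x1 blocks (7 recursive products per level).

Matrix multiplication for 14x14 matrices:

Strassen's algorithm requires power-of-2 dimensions. Pad 14x14 to 16x16 (next power of 2).

Standard algorithm: 14^3 = 2744 multiplications
Strassen's algorithm: 7^(log2(16)) = 7^4 = 2401 multiplications
Savings: 2744 - 2401 = 343 multiplications

Standard: 2744 multiplications (14^3). Strassen: 2401 multiplications (7^4, after padding to 16x16). Strassen reduces 8 recursive multiplications to 7 at each level.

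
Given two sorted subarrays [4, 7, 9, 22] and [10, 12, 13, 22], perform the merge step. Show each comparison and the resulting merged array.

Merging process:

Compare 4 vs 10: take 4 from left. Merged: [4]
Compare 7 vs 10: take 7 from left. Merged: [4, 7]
Compare 9 vs 10: take 9 from left. Merged: [4, 7, 9]
Compare 22 vs 10: take 10 from right. Merged: [4, 7, 9, 10]
Compare 22 vs 12: take 12 from right. Merged: [4, 7, 9, 10, 12]
Compare 22 vs 13: take 13 from right. Merged: [4, 7, 9, 10, 12, 13]
Compare 22 vs 22: take 22 from left. Merged: [4, 7, 9, 10, 12, 13, 22]
Append remaining from right: [22]. Merged: [4, 7, 9, 10, 12, 13, 22, 22]

Final merged array: [4, 7, 9, 10, 12, 13, 22, 22]
Total comparisons: 7

The merged array is [4, 7, 9, 10, 12, 13, 22, 22], requiring 7 comparisons. The merge step runs in O(n) time where n is the total number of elements.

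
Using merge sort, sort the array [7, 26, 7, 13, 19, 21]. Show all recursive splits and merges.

Merge sort trace:

Split: [7, 26, 7, 13, 19, 21] -> [7, 26, 7] and [13, 19, 21]
  Split: [7, 26, 7] -> [7] and [26, 7]
    Split: [26, 7] -> [26] and [7]
    Merge: [26] + [7] -> [7, 26]
  Merge: [7] + [7, 26] -> [7, 7, 26]
  Split: [13, 19, 21] -> [13] and [19, 21]
    Split: [19, 21] -> [19] and [21]
    Merge: [19] + [21] -> [19, 21]
  Merge: [13] + [19, 21] -> [13, 19, 21]
Merge: [7, 7, 26] + [13, 19, 21] -> [7, 7, 13, 19, 21, 26]

Final sorted array: [7, 7, 13, 19, 21, 26]

The merge sort proceeds by recursively splitting the array and merging sorted halves.
After all merges, the sorted array is [7, 7, 13, 19, 21, 26].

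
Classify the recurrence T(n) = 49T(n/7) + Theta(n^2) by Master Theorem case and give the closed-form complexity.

Master Theorem for T(n) = 49T(n/7) + O(n^2):

a = 49, b = 7, c = 2
log_b(a) = log_7(49) = 2.0000

Case 2: c = 2 = log_7(49) = 2.0000
T(n) = O(n^2 log n) = O(n^2 log n)

For T(n) = 49T(n/7) + O(n^2): log_7(49) = 2.0000. This is Case 2 of the Master Theorem (c = log_b(a), equal work at all levels), giving O(n^2 log n).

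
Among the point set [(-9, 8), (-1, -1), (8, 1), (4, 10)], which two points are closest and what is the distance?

Computing all pairwise distances among 4 points:

d((-9, 8), (-1, -1)) = 12.0416
d((-9, 8), (8, 1)) = 18.3848
d((-9, 8), (4, 10)) = 13.1529
d((-1, -1), (8, 1)) = 9.2195 <-- minimum
d((-1, -1), (4, 10)) = 12.083
d((8, 1), (4, 10)) = 9.8489

Closest pair: (-1, -1) and (8, 1) with distance 9.2195

The closest pair is (-1, -1) and (8, 1) with Euclidean distance 9.2195. For 4 points, brute-force pairwise comparison is shown above. For large n, the divide-and-conquer algorithm (sort by x, recurse on halves, check the dividing strip) achieves O(n log n).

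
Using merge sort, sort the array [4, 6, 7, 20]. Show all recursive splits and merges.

Merge sort trace:

Split: [4, 6, 7, 20] -> [4, 6] and [7, 20]
  Split: [4, 6] -> [4] and [6]
  Merge: [4] + [6] -> [4, 6]
  Split: [7, 20] -> [7] and [20]
  Merge: [7] + [20] -> [7, 20]
Merge: [4, 6] + [7, 20] -> [4, 6, 7, 20]

Final sorted array: [4, 6, 7, 20]

The merge sort proceeds by recursively splitting the array and merging sorted halves.
After all merges, the sorted array is [4, 6, 7, 20].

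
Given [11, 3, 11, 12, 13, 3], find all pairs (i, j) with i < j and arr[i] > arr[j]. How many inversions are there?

Finding inversions in [11, 3, 11, 12, 13, 3]:

(0, 1): arr[0]=11 > arr[1]=3
(0, 5): arr[0]=11 > arr[5]=3
(2, 5): arr[2]=11 > arr[5]=3
(3, 5): arr[3]=12 > arr[5]=3
(4, 5): arr[4]=13 > arr[5]=3

Total inversions: 5

The array has 5 inversion(s): (0,1), (0,5), (2,5), (3,5), (4,5). Each pair (i,j) satisfies i < j and arr[i] > arr[j].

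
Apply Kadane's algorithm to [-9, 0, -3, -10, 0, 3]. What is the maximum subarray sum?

Using Kadane's algorithm on [-9, 0, -3, -10, 0, 3]:

Scanning through the array:
Position 1 (value 0): max_ending_here = 0, max_so_far = 0
Position 2 (value -3): max_ending_here = -3, max_so_far = 0
Position 3 (value -10): max_ending_here = -10, max_so_far = 0
Position 4 (value 0): max_ending_here = 0, max_so_far = 0
Position 5 (value 3): max_ending_here = 3, max_so_far = 3

Maximum subarray: [0, 3]
Maximum sum: 3

The maximum subarray is [0, 3] with sum 3. This subarray runs from index 4 to index 5.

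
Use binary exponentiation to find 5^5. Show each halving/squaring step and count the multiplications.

Computing 5^5 by squaring (build up from 5^1; each line after the first costs one multiplication):

5^1 = 5
5^2 = (5^1)^2 = 5^2 = 25
5^4 = (5^2)^2 = 25^2 = 625
5^5 = 5 * 5^4 = 5 * 625 = 3125

Result: 3125
Multiplications needed: 3 (3 lines after 5^1)

5^5 = 3125. Using exponentiation by squaring, this requires 3 multiplications. The key idea: if the exponent is even, square the half-power; if odd, multiply by the base once.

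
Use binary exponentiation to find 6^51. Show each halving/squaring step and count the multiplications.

Computing 6^51 by squaring (build up from 6^1; each line after the first costs one multiplication):

6^1 = 6
6^2 = (6^1)^2 = 6^2 = 36
6^3 = 6 * 6^2 = 6 * 36 = 216
6^6 = (6^3)^2 = 216^2 = 46656
6^12 = (6^6)^2 = 46656^2 = 2176782336
6^24 = (6^12)^2 = 2176782336^2 = 4738381338321616896
6^25 = 6 * 6^24 = 6 * 4738381338321616896 = 28430288029929701376
6^50 = (6^25)^2 = 28430288029929701376^2 = 808281277464764060643139600456536293376
6^51 = 6 * 6^50 = 6 * 808281277464764060643139600456536293376 = 4849687664788584363858837602739217760256

Result: 4849687664788584363858837602739217760256
Multiplications needed: 8 (8 lines after 6^1)

6^51 = 4849687664788584363858837602739217760256. Using exponentiation by squaring, this requires 8 multiplications. The key idea: if the exponent is even, square the half-power; if odd, multiply by the base once.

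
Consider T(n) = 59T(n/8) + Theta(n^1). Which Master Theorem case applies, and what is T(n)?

Master Theorem for T(n) = 59T(n/8) + O(n^1):

a = 59, b = 8, c = 1
log_b(a) = log_8(59) = 1.9609

Case 1: c = 1 < log_8(59) = 1.9609
T(n) = O(n^(log_8 59))

For T(n) = 59T(n/8) + O(n^1): log_8(59) = 1.9609. This is Case 1 of the Master Theorem (c < log_b(a), work dominated by leaves), giving O(n^(log_8 59)).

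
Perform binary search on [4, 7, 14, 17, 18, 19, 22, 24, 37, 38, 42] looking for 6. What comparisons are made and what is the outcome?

Binary search for 6 in [4, 7, 14, 17, 18, 19, 22, 24, 37, 38, 42]:

lo=0, hi=10, mid=5, arr[mid]=19 -> 19 > 6, search left half
lo=0, hi=4, mid=2, arr[mid]=14 -> 14 > 6, search left half
lo=0, hi=1, mid=0, arr[mid]=4 -> 4 < 6, search right half
lo=1, hi=1, mid=1, arr[mid]=7 -> 7 > 6, search left half
lo=1 > hi=0, target 6 not found

Binary search determines that 6 is not in the array after 4 comparisons. The search space was exhausted without finding the target.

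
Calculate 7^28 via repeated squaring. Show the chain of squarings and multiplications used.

Computing 7^28 by squaring (build up from 7^1; each line after the first costs one multiplication):

7^1 = 7
7^2 = (7^1)^2 = 7^2 = 49
7^3 = 7 * 7^2 = 7 * 49 = 343
7^6 = (7^3)^2 = 343^2 = 117649
7^7 = 7 * 7^6 = 7 * 117649 = 823543
7^14 = (7^7)^2 = 823543^2 = 678223072849
7^28 = (7^14)^2 = 678223072849^2 = 459986536544739960976801

Result: 459986536544739960976801
Multiplications needed: 6 (6 lines after 7^1)

7^28 = 459986536544739960976801. Using exponentiation by squaring, this requires 6 multiplications. The key idea: if the exponent is even, square the half-power; if odd, multiply by the base once.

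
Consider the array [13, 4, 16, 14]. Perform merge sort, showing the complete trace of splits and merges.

Merge sort trace:

Split: [13, 4, 16, 14] -> [13, 4] and [16, 14]
  Split: [13, 4] -> [13] and [4]
  Merge: [13] + [4] -> [4, 13]
  Split: [16, 14] -> [16] and [14]
  Merge: [16] + [14] -> [14, 16]
Merge: [4, 13] + [14, 16] -> [4, 13, 14, 16]

Final sorted array: [4, 13, 14, 16]

The merge sort proceeds by recursively splitting the array and merging sorted halves.
After all merges, the sorted array is [4, 13, 14, 16].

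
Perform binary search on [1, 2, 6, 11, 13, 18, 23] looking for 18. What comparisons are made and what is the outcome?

Binary search for 18 in [1, 2, 6, 11, 13, 18, 23]:

lo=0, hi=6, mid=3, arr[mid]=11 -> 11 < 18, search right half
lo=4, hi=6, mid=5, arr[mid]=18 -> Found target at index 5!

Binary search finds 18 at index 5 after 2 comparisons. The search repeatedly halves the search space by comparing with the middle element.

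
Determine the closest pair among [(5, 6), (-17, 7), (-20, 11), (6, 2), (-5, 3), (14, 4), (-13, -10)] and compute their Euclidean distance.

Computing all pairwise distances among 7 points:

d((5, 6), (-17, 7)) = 22.0227
d((5, 6), (-20, 11)) = 25.4951
d((5, 6), (6, 2)) = 4.1231 <-- minimum
d((5, 6), (-5, 3)) = 10.4403
d((5, 6), (14, 4)) = 9.2195
d((5, 6), (-13, -10)) = 24.0832
d((-17, 7), (-20, 11)) = 5.0
d((-17, 7), (6, 2)) = 23.5372
d((-17, 7), (-5, 3)) = 12.6491
d((-17, 7), (14, 4)) = 31.1448
d((-17, 7), (-13, -10)) = 17.4642
d((-20, 11), (6, 2)) = 27.5136
d((-20, 11), (-5, 3)) = 17.0
d((-20, 11), (14, 4)) = 34.7131
d((-20, 11), (-13, -10)) = 22.1359
d((6, 2), (-5, 3)) = 11.0454
d((6, 2), (14, 4)) = 8.2462
d((6, 2), (-13, -10)) = 22.4722
d((-5, 3), (14, 4)) = 19.0263
d((-5, 3), (-13, -10)) = 15.2643
d((14, 4), (-13, -10)) = 30.4138

Closest pair: (5, 6) and (6, 2) with distance 4.1231

The closest pair is (5, 6) and (6, 2) with Euclidean distance 4.1231. For 7 points, brute-force pairwise comparison is shown above. For large n, the divide-and-conquer algorithm (sort by x, recurse on halves, check the dividing strip) achieves O(n log n).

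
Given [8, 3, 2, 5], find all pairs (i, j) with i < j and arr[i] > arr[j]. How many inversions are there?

Finding inversions in [8, 3, 2, 5]:

(0, 1): arr[0]=8 > arr[1]=3
(0, 2): arr[0]=8 > arr[2]=2
(0, 3): arr[0]=8 > arr[3]=5
(1, 2): arr[1]=3 > arr[2]=2

Total inversions: 4

The array has 4 inversion(s): (0,1), (0,2), (0,3), (1,2). Each pair (i,j) satisfies i < j and arr[i] > arr[j].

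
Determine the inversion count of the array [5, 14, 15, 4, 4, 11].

Finding inversions in [5, 14, 15, 4, 4, 11]:

(0, 3): arr[0]=5 > arr[3]=4
(0, 4): arr[0]=5 > arr[4]=4
(1, 3): arr[1]=14 > arr[3]=4
(1, 4): arr[1]=14 > arr[4]=4
(1, 5): arr[1]=14 > arr[5]=11
(2, 3): arr[2]=15 > arr[3]=4
(2, 4): arr[2]=15 > arr[4]=4
(2, 5): arr[2]=15 > arr[5]=11

Total inversions: 8

The array has 8 inversion(s): (0,3), (0,4), (1,3), (1,4), (1,5), (2,3), (2,4), (2,5). Each pair (i,j) satisfies i < j and arr[i] > arr[j].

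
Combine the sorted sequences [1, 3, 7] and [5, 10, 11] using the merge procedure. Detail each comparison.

Merging process:

Compare 1 vs 5: take 1 from left. Merged: [1]
Compare 3 vs 5: take 3 from left. Merged: [1, 3]
Compare 7 vs 5: take 5 from right. Merged: [1, 3, 5]
Compare 7 vs 10: take 7 from left. Merged: [1, 3, 5, 7]
Append remaining from right: [10, 11]. Merged: [1, 3, 5, 7, 10, 11]

Final merged array: [1, 3, 5, 7, 10, 11]
Total comparisons: 4

The merged array is [1, 3, 5, 7, 10, 11], requiring 4 comparisons. The merge step runs in O(n) time where n is the total number of elements.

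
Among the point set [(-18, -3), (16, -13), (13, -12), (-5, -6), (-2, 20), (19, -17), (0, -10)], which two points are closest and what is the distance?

Computing all pairwise distances among 7 points:

d((-18, -3), (16, -13)) = 35.4401
d((-18, -3), (13, -12)) = 32.28
d((-18, -3), (-5, -6)) = 13.3417
d((-18, -3), (-2, 20)) = 28.0179
d((-18, -3), (19, -17)) = 39.5601
d((-18, -3), (0, -10)) = 19.3132
d((16, -13), (13, -12)) = 3.1623 <-- minimum
d((16, -13), (-5, -6)) = 22.1359
d((16, -13), (-2, 20)) = 37.5899
d((16, -13), (19, -17)) = 5.0
d((16, -13), (0, -10)) = 16.2788
d((13, -12), (-5, -6)) = 18.9737
d((13, -12), (-2, 20)) = 35.3412
d((13, -12), (19, -17)) = 7.8102
d((13, -12), (0, -10)) = 13.1529
d((-5, -6), (-2, 20)) = 26.1725
d((-5, -6), (19, -17)) = 26.4008
d((-5, -6), (0, -10)) = 6.4031
d((-2, 20), (19, -17)) = 42.5441
d((-2, 20), (0, -10)) = 30.0666
d((19, -17), (0, -10)) = 20.2485

Closest pair: (16, -13) and (13, -12) with distance 3.1623

The closest pair is (16, -13) and (13, -12) with Euclidean distance 3.1623. For 7 points, brute-force pairwise comparison is shown above. For large n, the divide-and-conquer algorithm (sort by x, recurse on halves, check the dividing strip) achieves O(n log n).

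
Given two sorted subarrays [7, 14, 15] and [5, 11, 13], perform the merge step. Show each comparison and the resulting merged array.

Merging process:

Compare 7 vs 5: take 5 from right. Merged: [5]
Compare 7 vs 11: take 7 from left. Merged: [5, 7]
Compare 14 vs 11: take 11 from right. Merged: [5, 7, 11]
Compare 14 vs 13: take 13 from right. Merged: [5, 7, 11, 13]
Append remaining from left: [14, 15]. Merged: [5, 7, 11, 13, 14, 15]

Final merged array: [5, 7, 11, 13, 14, 15]
Total comparisons: 4

The merged array is [5, 7, 11, 13, 14, 15], requiring 4 comparisons. The merge step runs in O(n) time where n is the total number of elements.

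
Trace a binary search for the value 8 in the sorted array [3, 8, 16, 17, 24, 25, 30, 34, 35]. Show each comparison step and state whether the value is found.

Binary search for 8 in [3, 8, 16, 17, 24, 25, 30, 34, 35]:

lo=0, hi=8, mid=4, arr[mid]=24 -> 24 > 8, search left half
lo=0, hi=3, mid=1, arr[mid]=8 -> Found target at index 1!

Binary search finds 8 at index 1 after 2 comparisons. The search repeatedly halves the search space by comparing with the middle element.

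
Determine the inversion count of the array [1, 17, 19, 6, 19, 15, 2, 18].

Finding inversions in [1, 17, 19, 6, 19, 15, 2, 18]:

(1, 3): arr[1]=17 > arr[3]=6
(1, 5): arr[1]=17 > arr[5]=15
(1, 6): arr[1]=17 > arr[6]=2
(2, 3): arr[2]=19 > arr[3]=6
(2, 5): arr[2]=19 > arr[5]=15
(2, 6): arr[2]=19 > arr[6]=2
(2, 7): arr[2]=19 > arr[7]=18
(3, 6): arr[3]=6 > arr[6]=2
(4, 5): arr[4]=19 > arr[5]=15
(4, 6): arr[4]=19 > arr[6]=2
(4, 7): arr[4]=19 > arr[7]=18
(5, 6): arr[5]=15 > arr[6]=2

Total inversions: 12

The array has 12 inversion(s): (1,3), (1,5), (1,6), (2,3), (2,5), (2,6), (2,7), (3,6), (4,5), (4,6), (4,7), (5,6). Each pair (i,j) satisfies i < j and arr[i] > arr[j].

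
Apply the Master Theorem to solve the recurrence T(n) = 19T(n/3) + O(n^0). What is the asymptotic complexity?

Master Theorem for T(n) = 19T(n/3) + O(n^0):

a = 19, b = 3, c = 0
log_b(a) = log_3(19) = 2.6801

Case 1: c = 0 < log_3(19) = 2.6801
T(n) = O(n^(log_3 19))

For T(n) = 19T(n/3) + O(n^0): log_3(19) = 2.6801. This is Case 1 of the Master Theorem (c < log_b(a), work dominated by leaves), giving O(n^(log_3 19)).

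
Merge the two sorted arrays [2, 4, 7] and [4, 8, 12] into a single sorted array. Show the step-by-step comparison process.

Merging process:

Compare 2 vs 4: take 2 from left. Merged: [2]
Compare 4 vs 4: take 4 from left. Merged: [2, 4]
Compare 7 vs 4: take 4 from right. Merged: [2, 4, 4]
Compare 7 vs 8: take 7 from left. Merged: [2, 4, 4, 7]
Append remaining from right: [8, 12]. Merged: [2, 4, 4, 7, 8, 12]

Final merged array: [2, 4, 4, 7, 8, 12]
Total comparisons: 4

The merged array is [2, 4, 4, 7, 8, 12], requiring 4 comparisons. The merge step runs in O(n) time where n is the total number of elements.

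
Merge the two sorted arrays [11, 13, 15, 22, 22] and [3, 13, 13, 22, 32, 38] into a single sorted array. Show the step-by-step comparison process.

Merging process:

Compare 11 vs 3: take 3 from right. Merged: [3]
Compare 11 vs 13: take 11 from left. Merged: [3, 11]
Compare 13 vs 13: take 13 from left. Merged: [3, 11, 13]
Compare 15 vs 13: take 13 from right. Merged: [3, 11, 13, 13]
Compare 15 vs 13: take 13 from right. Merged: [3, 11, 13, 13, 13]
Compare 15 vs 22: take 15 from left. Merged: [3, 11, 13, 13, 13, 15]
Compare 22 vs 22: take 22 from left. Merged: [3, 11, 13, 13, 13, 15, 22]
Compare 22 vs 22: take 22 from left. Merged: [3, 11, 13, 13, 13, 15, 22, 22]
Append remaining from right: [22, 32, 38]. Merged: [3, 11, 13, 13, 13, 15, 22, 22, 22, 32, 38]

Final merged array: [3, 11, 13, 13, 13, 15, 22, 22, 22, 32, 38]
Total comparisons: 8

The merged array is [3, 11, 13, 13, 13, 15, 22, 22, 22, 32, 38], requiring 8 comparisons. The merge step runs in O(n) time where n is the total number of elements.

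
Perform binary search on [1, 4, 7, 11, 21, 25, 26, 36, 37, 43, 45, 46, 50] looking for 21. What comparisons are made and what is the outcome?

Binary search for 21 in [1, 4, 7, 11, 21, 25, 26, 36, 37, 43, 45, 46, 50]:

lo=0, hi=12, mid=6, arr[mid]=26 -> 26 > 21, search left half
lo=0, hi=5, mid=2, arr[mid]=7 -> 7 < 21, search right half
lo=3, hi=5, mid=4, arr[mid]=21 -> Found target at index 4!

Binary search finds 21 at index 4 after 3 comparisons. The search repeatedly halves the search space by comparing with the middle element.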